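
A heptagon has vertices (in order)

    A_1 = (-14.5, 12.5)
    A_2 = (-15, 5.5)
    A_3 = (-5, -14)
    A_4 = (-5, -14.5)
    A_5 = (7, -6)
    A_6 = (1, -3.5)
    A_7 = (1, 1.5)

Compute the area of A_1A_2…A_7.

Apply the shoelace formula: 2A = Σ (x_i·y_{i+1} − x_{i+1}·y_i), indices taken mod 7.
Cross-terms: 107.75, 237.5, 2.5, 131.5, -18.5, 5, 34.25  ⇒  Σ = 500
Area = |Σ|/2 = 250.

250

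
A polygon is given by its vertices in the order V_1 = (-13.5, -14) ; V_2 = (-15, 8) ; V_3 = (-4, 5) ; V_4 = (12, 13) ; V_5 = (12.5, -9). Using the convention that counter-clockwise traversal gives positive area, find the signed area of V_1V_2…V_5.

V_1→V_2: (-13.5)(8) − (-15)(-14) = -318
V_2→V_3: (-15)(5) − (-4)(8) = -43
V_3→V_4: (-4)(13) − (12)(5) = -112
V_4→V_5: (12)(-9) − (12.5)(13) = -270.5
V_5→V_1: (12.5)(-14) − (-13.5)(-9) = -296.5
Σ = -1040
Signed area = Σ/2 = -520 (negative ⇒ clockwise traversal).

-520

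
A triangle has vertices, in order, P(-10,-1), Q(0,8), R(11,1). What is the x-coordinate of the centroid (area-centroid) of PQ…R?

1/3

Apply Gauss's area formula. First the cross-terms c_i = x_i·y_{i+1} − x_{i+1}·y_i:
  -80, -88, -1  ⇒  2A = -169, A = -84.5.
Then Σ (x_i + x_{i+1})·c_i = -169, so x̄ = -169 / (6·(-84.5)) = 1/3.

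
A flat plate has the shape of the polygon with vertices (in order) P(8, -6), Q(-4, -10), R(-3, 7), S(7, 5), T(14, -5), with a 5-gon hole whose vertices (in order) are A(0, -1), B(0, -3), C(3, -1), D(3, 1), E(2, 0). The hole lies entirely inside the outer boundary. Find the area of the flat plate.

Outer boundary:
Apply Gauss's area formula: 2A = Σ (x_i·y_{i+1} − x_{i+1}·y_i), indices taken mod 5.
P→Q: (8)(-10) − (-4)(-6) = -104
Q→R: (-4)(7) − (-3)(-10) = -58
R→S: (-3)(5) − (7)(7) = -64
S→T: (7)(-5) − (14)(5) = -105
T→P: (14)(-6) − (8)(-5) = -44
Σ = -375
Area = |Σ|/2 = 187.5.
Hole:
Apply the shoelace (surveyor's) formula: 2A = Σ (x_i·y_{i+1} − x_{i+1}·y_i), indices taken mod 5.
Σ = (0) + (9) + (6) + (-2) + (-2) = 11
Area = |Σ|/2 = 5.5.
Net area = 187.5 − 5.5 = 182.

182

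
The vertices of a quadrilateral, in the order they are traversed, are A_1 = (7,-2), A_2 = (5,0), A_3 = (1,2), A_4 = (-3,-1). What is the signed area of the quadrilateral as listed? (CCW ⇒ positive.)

19

Cross-terms: 10, 10, 5, 13  ⇒  Σ = 38
Signed area = Σ/2 = 19 (positive ⇒ counter-clockwise traversal).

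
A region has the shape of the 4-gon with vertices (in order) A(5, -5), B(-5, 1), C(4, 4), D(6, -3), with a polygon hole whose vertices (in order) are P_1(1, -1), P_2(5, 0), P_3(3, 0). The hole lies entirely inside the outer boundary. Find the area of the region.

Outer boundary:
Apply the shoelace (surveyor's) formula: 2A = Σ (x_i·y_{i+1} − x_{i+1}·y_i), indices taken mod 4.
Σ = (-20) + (-24) + (-36) + (-15) = -95
Area = |Σ|/2 = 47.5.
Hole:
Σ = (5) + (0) + (-3) = 2
Area = |Σ|/2 = 1.
Net area = 47.5 − 1 = 46.5.

46.5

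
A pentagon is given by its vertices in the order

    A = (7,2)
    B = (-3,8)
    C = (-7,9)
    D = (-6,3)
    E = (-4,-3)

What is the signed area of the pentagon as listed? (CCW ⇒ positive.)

83.5

Apply the shoelace (surveyor's) formula: 2A = Σ (x_i·y_{i+1} − x_{i+1}·y_i), indices taken mod 5.
Σ = (62) + (29) + (33) + (30) + (13) = 167
Signed area = Σ/2 = 83.5 (positive ⇒ counter-clockwise traversal).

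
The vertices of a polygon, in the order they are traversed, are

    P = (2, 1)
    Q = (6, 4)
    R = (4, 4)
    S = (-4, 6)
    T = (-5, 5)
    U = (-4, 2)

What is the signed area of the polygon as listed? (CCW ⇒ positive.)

Apply the shoelace formula: 2A = Σ (x_i·y_{i+1} − x_{i+1}·y_i), indices taken mod 6.
Σ = (2) + (8) + (40) + (10) + (10) + (-8) = 62
Signed area = Σ/2 = 31 (positive ⇒ counter-clockwise traversal).

31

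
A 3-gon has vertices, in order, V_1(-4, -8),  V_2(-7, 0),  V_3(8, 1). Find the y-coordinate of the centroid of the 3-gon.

Apply the surveyor's formula. First the cross-terms c_i = x_i·y_{i+1} − x_{i+1}·y_i:
  -56, -7, -60  ⇒  2A = -123, A = -61.5.
Then Σ (y_i + y_{i+1})·c_i = 861, so ȳ = 861 / (6·(-61.5)) = -7/3.

-7/3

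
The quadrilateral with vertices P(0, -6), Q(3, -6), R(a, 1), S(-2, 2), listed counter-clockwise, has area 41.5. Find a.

6

The doubled signed area Σ (x_i y_{i+1} − x_{i+1} y_i) is linear in a.
With a=0 it equals 35; the coefficient of a is 8 (from the two edges through R).
So 8·a + 35 = 2·41.5 = 83 ⇒ a = 6.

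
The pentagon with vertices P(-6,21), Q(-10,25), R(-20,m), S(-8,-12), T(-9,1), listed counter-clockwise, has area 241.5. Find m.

Write out the shoelace sum; only the two edges meeting at R involve m:
2·Area = [((-10)·m − (-20)·25) + ((-20)·(-12) − (-8)·m)] + -239
       = -2·m + 501 = 483
⇒ m = 9.

9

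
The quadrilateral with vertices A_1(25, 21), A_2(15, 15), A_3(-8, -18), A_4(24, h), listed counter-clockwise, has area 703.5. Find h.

-17

Write out the shoelace sum; only the two edges meeting at A_4 involve h:
2·Area = [((-8)·h − 24·(-18)) + (24·21 − 25·h)] + -90
       = -33·h + 846 = 1407
⇒ h = -17.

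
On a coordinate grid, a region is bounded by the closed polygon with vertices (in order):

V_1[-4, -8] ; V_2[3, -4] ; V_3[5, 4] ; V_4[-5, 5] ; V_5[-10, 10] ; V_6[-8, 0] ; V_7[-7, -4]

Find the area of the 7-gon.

134.5

Cross-terms: 40, 32, 45, 0, 80, 32, 40  ⇒  Σ = 269
Area = |Σ|/2 = 134.5.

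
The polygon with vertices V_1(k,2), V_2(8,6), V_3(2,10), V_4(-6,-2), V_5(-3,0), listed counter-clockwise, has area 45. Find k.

The doubled signed area Σ (x_i y_{i+1} − x_{i+1} y_i) is linear in k.
With k=0 it equals 96; the coefficient of k is 6 (from the two edges through V_1).
So 6·k + 96 = 2·45 = 90 ⇒ k = -1.

-1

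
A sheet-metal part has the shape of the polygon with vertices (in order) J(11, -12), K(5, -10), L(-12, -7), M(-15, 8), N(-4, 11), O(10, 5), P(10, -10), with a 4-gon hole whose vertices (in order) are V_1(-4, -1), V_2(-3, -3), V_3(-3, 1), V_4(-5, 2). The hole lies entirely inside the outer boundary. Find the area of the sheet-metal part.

410

Outer boundary:
Σ = (-50) + (-155) + (-201) + (-133) + (-130) + (-150) + (-10) = -829
Area = |Σ|/2 = 414.5.
Hole:
Apply the shoelace (surveyor's) formula: 2A = Σ (x_i·y_{i+1} − x_{i+1}·y_i), indices taken mod 4.
Σ = (9) + (-12) + (-1) + (13) = 9
Area = |Σ|/2 = 4.5.
Net area = 414.5 − 4.5 = 410.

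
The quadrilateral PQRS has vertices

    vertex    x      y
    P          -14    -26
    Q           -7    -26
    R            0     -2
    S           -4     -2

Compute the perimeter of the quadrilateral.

62

|PQ| = √((7)² + (0)²) = √49 = 7
|QR| = √((7)² + (24)²) = √625 = 25
|RS| = √((-4)² + (0)²) = √16 = 4
|SP| = √((-10)² + (-24)²) = √676 = 26
Perimeter = 7 + 25 + 4 + 26 = 62.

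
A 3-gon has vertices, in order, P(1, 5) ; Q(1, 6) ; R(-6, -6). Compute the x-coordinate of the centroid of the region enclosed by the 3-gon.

Apply the shoelace formula. First the cross-terms c_i = x_i·y_{i+1} − x_{i+1}·y_i:
  1, 30, -24  ⇒  2A = 7, A = 3.5.
Then Σ (x_i + x_{i+1})·c_i = -28, so x̄ = -28 / (6·3.5) = -4/3.

-4/3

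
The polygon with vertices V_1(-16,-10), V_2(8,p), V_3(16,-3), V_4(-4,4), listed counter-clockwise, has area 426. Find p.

Write out the shoelace sum; only the two edges meeting at V_2 involve p:
2·Area = [((-16)·p − 8·(-10)) + (8·(-3) − 16·p)] + 156
       = -32·p + 212 = 852
⇒ p = -20.

-20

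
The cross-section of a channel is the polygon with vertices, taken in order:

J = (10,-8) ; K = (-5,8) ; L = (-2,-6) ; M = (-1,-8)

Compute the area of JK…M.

Σ = (40) + (46) + (10) + (88) = 184
Area = |Σ|/2 = 92.

92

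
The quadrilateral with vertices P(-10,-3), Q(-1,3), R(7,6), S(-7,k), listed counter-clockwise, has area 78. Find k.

Write out the shoelace sum; only the two edges meeting at S involve k:
2·Area = [(7·k − (-7)·6) + ((-7)·(-3) − (-10)·k)] + -60
       = 17·k + 3 = 156
⇒ k = 9.

9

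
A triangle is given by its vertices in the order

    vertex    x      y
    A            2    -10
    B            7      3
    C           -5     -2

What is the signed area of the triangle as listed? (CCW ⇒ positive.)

65.5

Σ = (76) + (1) + (54) = 131
Signed area = Σ/2 = 65.5 (positive ⇒ counter-clockwise traversal).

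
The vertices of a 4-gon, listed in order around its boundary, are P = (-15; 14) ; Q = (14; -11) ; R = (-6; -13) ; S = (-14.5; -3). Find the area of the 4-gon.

348.75

Σ = (-31) + (-248) + (-170.5) + (-248) = -697.5
Area = |Σ|/2 = 348.75.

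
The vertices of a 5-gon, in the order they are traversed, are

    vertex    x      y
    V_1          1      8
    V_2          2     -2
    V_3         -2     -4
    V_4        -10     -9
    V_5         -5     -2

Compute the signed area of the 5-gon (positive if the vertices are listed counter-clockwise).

-57.5

Apply the shoelace (surveyor's) formula: 2A = Σ (x_i·y_{i+1} − x_{i+1}·y_i), indices taken mod 5.
V_1→V_2: (1)(-2) − (2)(8) = -18
V_2→V_3: (2)(-4) − (-2)(-2) = -12
V_3→V_4: (-2)(-9) − (-10)(-4) = -22
V_4→V_5: (-10)(-2) − (-5)(-9) = -25
V_5→V_1: (-5)(8) − (1)(-2) = -38
Σ = -115
Signed area = Σ/2 = -57.5 (negative ⇒ clockwise traversal).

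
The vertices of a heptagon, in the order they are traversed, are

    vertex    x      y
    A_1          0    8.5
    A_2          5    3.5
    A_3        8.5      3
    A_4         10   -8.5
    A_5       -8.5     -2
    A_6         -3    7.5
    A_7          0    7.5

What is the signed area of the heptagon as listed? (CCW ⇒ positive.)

-172

Σ = (-42.5) + (-14.75) + (-102.25) + (-92.25) + (-69.75) + (-22.5) + (0) = -344
Signed area = Σ/2 = -172 (negative ⇒ clockwise traversal).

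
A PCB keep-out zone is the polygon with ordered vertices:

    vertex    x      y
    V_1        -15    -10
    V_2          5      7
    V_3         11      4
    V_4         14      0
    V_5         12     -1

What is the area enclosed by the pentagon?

158.5

Apply the shoelace formula: 2A = Σ (x_i·y_{i+1} − x_{i+1}·y_i), indices taken mod 5.
Σ = (-55) + (-57) + (-56) + (-14) + (-135) = -317
Area = |Σ|/2 = 158.5.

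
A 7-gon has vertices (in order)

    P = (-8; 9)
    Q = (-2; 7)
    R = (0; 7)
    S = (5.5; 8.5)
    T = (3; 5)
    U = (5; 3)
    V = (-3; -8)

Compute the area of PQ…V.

113.25

Apply Gauss's area formula: 2A = Σ (x_i·y_{i+1} − x_{i+1}·y_i), indices taken mod 7.
Σ = (-38) + (-14) + (-38.5) + (2) + (-16) + (-31) + (-91) = -226.5
Area = |Σ|/2 = 113.25.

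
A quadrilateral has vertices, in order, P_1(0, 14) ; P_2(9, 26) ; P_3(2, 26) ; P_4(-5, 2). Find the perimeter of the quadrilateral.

60

|P_1P_2| = √((9)² + (12)²) = √225 = 15
|P_2P_3| = √((-7)² + (0)²) = √49 = 7
|P_3P_4| = √((-7)² + (-24)²) = √625 = 25
|P_4P_1| = √((5)² + (12)²) = √169 = 13
Perimeter = 15 + 7 + 25 + 13 = 60.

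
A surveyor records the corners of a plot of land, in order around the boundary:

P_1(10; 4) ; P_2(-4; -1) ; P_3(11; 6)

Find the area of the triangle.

11.5

Apply Gauss's area formula: 2A = Σ (x_i·y_{i+1} − x_{i+1}·y_i), indices taken mod 3.
Cross-terms: 6, -13, -16  ⇒  Σ = -23
Area = |Σ|/2 = 11.5.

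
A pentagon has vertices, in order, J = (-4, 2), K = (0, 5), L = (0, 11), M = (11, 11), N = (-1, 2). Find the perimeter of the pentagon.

|JK| = √((4)² + (3)²) = √25 = 5
|KL| = √((0)² + (6)²) = √36 = 6
|LM| = √((11)² + (0)²) = √121 = 11
|MN| = √((-12)² + (-9)²) = √225 = 15
|NJ| = √((-3)² + (0)²) = √9 = 3
Perimeter = 5 + 6 + 11 + 15 + 3 = 40.

40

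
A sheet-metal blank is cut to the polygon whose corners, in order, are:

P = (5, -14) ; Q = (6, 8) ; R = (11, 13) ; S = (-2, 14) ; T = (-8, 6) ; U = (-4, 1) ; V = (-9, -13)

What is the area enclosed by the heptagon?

331

Apply Gauss's area formula: 2A = Σ (x_i·y_{i+1} − x_{i+1}·y_i), indices taken mod 7.
Σ = (124) + (-10) + (180) + (100) + (16) + (61) + (191) = 662
Area = |Σ|/2 = 331.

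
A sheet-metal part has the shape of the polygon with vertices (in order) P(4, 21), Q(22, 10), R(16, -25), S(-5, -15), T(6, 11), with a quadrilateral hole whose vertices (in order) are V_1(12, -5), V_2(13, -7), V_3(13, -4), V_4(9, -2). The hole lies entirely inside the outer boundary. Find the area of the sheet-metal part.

685.5

Outer boundary:
Apply the shoelace formula: 2A = Σ (x_i·y_{i+1} − x_{i+1}·y_i), indices taken mod 5.
P→Q: (4)(10) − (22)(21) = -422
Q→R: (22)(-25) − (16)(10) = -710
R→S: (16)(-15) − (-5)(-25) = -365
S→T: (-5)(11) − (6)(-15) = 35
T→P: (6)(21) − (4)(11) = 82
Σ = -1380
Area = |Σ|/2 = 690.
Hole:
V_1→V_2: (12)(-7) − (13)(-5) = -19
V_2→V_3: (13)(-4) − (13)(-7) = 39
V_3→V_4: (13)(-2) − (9)(-4) = 10
V_4→V_1: (9)(-5) − (12)(-2) = -21
Σ = 9
Area = |Σ|/2 = 4.5.
Net area = 690 − 4.5 = 685.5.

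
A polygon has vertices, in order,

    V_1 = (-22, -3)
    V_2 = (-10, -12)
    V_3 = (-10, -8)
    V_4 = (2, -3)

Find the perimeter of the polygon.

56

|V_1V_2| = √((12)² + (-9)²) = √225 = 15
|V_2V_3| = √((0)² + (4)²) = √16 = 4
|V_3V_4| = √((12)² + (5)²) = √169 = 13
|V_4V_1| = √((-24)² + (0)²) = √576 = 24
Perimeter = 15 + 4 + 13 + 24 = 56.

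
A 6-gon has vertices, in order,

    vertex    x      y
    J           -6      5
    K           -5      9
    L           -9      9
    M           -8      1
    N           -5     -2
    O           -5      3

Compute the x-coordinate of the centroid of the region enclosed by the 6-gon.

Apply the shoelace formula. First the cross-terms c_i = x_i·y_{i+1} − x_{i+1}·y_i:
  -29, 36, 63, 21, -25, -7  ⇒  2A = 59, A = 29.5.
Then Σ (x_i + x_{i+1})·c_i = -1202, so x̄ = -1202 / (6·29.5) = -1202/177.

-1202/177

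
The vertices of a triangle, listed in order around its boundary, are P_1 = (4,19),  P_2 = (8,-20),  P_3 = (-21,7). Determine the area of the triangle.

Apply the surveyor's formula: 2A = Σ (x_i·y_{i+1} − x_{i+1}·y_i), indices taken mod 3.
Cross-terms: -232, -364, -427  ⇒  Σ = -1023
Area = |Σ|/2 = 511.5.

511.5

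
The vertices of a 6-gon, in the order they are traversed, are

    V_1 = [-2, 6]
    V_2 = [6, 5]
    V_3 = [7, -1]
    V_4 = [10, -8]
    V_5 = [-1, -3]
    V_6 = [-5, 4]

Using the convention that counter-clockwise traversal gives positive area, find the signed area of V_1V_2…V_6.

-106

Σ = (-46) + (-41) + (-46) + (-38) + (-19) + (-22) = -212
Signed area = Σ/2 = -106 (negative ⇒ clockwise traversal).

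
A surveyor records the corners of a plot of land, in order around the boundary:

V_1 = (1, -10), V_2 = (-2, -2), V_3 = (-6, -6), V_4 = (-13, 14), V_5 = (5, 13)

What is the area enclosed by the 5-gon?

Apply the shoelace formula: 2A = Σ (x_i·y_{i+1} − x_{i+1}·y_i), indices taken mod 5.
Cross-terms: -22, 0, -162, -239, -63  ⇒  Σ = -486
Area = |Σ|/2 = 243.

243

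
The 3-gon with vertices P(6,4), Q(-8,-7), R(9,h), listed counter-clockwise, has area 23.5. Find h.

Write out the shoelace sum; only the two edges meeting at R involve h:
2·Area = [((-8)·h − 9·(-7)) + (9·4 − 6·h)] + -10
       = -14·h + 89 = 47
⇒ h = 3.

3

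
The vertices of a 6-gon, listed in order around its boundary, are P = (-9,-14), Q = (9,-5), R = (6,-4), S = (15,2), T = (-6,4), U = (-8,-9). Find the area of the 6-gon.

P→Q: (-9)(-5) − (9)(-14) = 171
Q→R: (9)(-4) − (6)(-5) = -6
R→S: (6)(2) − (15)(-4) = 72
S→T: (15)(4) − (-6)(2) = 72
T→U: (-6)(-9) − (-8)(4) = 86
U→P: (-8)(-14) − (-9)(-9) = 31
Σ = 426
Area = |Σ|/2 = 213.

213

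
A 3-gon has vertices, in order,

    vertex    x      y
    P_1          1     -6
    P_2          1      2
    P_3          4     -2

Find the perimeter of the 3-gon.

|P_1P_2| = √((0)² + (8)²) = √64 = 8
|P_2P_3| = √((3)² + (-4)²) = √25 = 5
|P_3P_1| = √((-3)² + (-4)²) = √25 = 5
Perimeter = 8 + 5 + 5 = 18.

18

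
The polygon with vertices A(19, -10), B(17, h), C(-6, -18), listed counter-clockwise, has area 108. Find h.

-2

Write out the shoelace sum; only the two edges meeting at B involve h:
2·Area = [(19·h − 17·(-10)) + (17·(-18) − (-6)·h)] + 402
       = 25·h + 266 = 216
⇒ h = -2.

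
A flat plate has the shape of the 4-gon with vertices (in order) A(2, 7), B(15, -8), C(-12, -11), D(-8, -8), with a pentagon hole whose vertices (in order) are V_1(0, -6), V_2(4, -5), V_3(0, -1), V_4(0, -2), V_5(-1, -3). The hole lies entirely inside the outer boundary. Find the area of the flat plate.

Outer boundary:
Apply the surveyor's formula: 2A = Σ (x_i·y_{i+1} − x_{i+1}·y_i), indices taken mod 4.
Σ = (-121) + (-261) + (8) + (-40) = -414
Area = |Σ|/2 = 207.
Hole:
Apply the shoelace formula: 2A = Σ (x_i·y_{i+1} − x_{i+1}·y_i), indices taken mod 5.
Σ = (24) + (-4) + (0) + (-2) + (6) = 24
Area = |Σ|/2 = 12.
Net area = 207 − 12 = 195.

195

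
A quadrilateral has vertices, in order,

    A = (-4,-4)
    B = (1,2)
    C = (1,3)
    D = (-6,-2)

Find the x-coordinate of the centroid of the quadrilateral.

-226/87

Apply the surveyor's formula. First the cross-terms c_i = x_i·y_{i+1} − x_{i+1}·y_i:
  -4, 1, 16, 16  ⇒  2A = 29, A = 14.5.
Then Σ (x_i + x_{i+1})·c_i = -226, so x̄ = -226 / (6·14.5) = -226/87.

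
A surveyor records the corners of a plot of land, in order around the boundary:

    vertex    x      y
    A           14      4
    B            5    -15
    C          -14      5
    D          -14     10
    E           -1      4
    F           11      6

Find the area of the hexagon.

310.5

Σ = (-230) + (-185) + (-70) + (-46) + (-50) + (-40) = -621
Area = |Σ|/2 = 310.5.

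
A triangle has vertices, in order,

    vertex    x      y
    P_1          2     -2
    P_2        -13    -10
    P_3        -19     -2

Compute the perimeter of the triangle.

|P_1P_2| = √((-15)² + (-8)²) = √289 = 17
|P_2P_3| = √((-6)² + (8)²) = √100 = 10
|P_3P_1| = √((21)² + (0)²) = √441 = 21
Perimeter = 17 + 10 + 21 = 48.

48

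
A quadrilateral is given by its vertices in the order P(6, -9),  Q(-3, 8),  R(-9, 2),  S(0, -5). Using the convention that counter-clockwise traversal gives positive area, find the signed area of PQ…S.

81

Σ = (21) + (66) + (45) + (30) = 162
Signed area = Σ/2 = 81 (positive ⇒ counter-clockwise traversal).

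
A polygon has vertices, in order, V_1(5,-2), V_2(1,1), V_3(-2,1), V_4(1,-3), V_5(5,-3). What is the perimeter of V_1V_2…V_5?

18

|V_1V_2| = √((-4)² + (3)²) = √25 = 5
|V_2V_3| = √((-3)² + (0)²) = √9 = 3
|V_3V_4| = √((3)² + (-4)²) = √25 = 5
|V_4V_5| = √((4)² + (0)²) = √16 = 4
|V_5V_1| = √((0)² + (1)²) = √1 = 1
Perimeter = 5 + 3 + 5 + 4 + 1 = 18.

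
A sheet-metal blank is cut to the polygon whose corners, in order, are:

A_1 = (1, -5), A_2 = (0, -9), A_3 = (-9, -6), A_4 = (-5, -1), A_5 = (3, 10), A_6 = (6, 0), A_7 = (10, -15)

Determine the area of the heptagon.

171.5

A_1→A_2: (1)(-9) − (0)(-5) = -9
A_2→A_3: (0)(-6) − (-9)(-9) = -81
A_3→A_4: (-9)(-1) − (-5)(-6) = -21
A_4→A_5: (-5)(10) − (3)(-1) = -47
A_5→A_6: (3)(0) − (6)(10) = -60
A_6→A_7: (6)(-15) − (10)(0) = -90
A_7→A_1: (10)(-5) − (1)(-15) = -35
Σ = -343
Area = |Σ|/2 = 171.5.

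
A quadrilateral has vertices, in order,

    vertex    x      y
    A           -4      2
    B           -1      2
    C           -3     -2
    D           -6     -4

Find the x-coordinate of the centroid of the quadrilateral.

-139/39

Apply the shoelace formula. First the cross-terms c_i = x_i·y_{i+1} − x_{i+1}·y_i:
  -6, 8, 0, -28  ⇒  2A = -26, A = -13.
Then Σ (x_i + x_{i+1})·c_i = 278, so x̄ = 278 / (6·(-13)) = -139/39.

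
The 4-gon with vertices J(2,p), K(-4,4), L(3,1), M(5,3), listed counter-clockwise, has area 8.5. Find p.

Write out the shoelace sum; only the two edges meeting at J involve p:
2·Area = [(5·p − 2·3) + (2·4 − (-4)·p)] + -12
       = 9·p + -10 = 17
⇒ p = 3.

3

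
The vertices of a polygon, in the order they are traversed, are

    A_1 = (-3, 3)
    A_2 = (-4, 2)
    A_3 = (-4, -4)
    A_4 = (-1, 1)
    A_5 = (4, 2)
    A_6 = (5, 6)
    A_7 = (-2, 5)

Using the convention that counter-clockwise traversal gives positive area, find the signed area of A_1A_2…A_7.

38

Apply the surveyor's formula: 2A = Σ (x_i·y_{i+1} − x_{i+1}·y_i), indices taken mod 7.
Cross-terms: 6, 24, -8, -6, 14, 37, 9  ⇒  Σ = 76
Signed area = Σ/2 = 38 (positive ⇒ counter-clockwise traversal).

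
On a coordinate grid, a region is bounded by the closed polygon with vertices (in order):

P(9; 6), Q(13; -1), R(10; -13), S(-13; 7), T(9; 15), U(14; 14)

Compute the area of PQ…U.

364.5

Apply Gauss's area formula: 2A = Σ (x_i·y_{i+1} − x_{i+1}·y_i), indices taken mod 6.
Cross-terms: -87, -159, -99, -258, -84, -42  ⇒  Σ = -729
Area = |Σ|/2 = 364.5.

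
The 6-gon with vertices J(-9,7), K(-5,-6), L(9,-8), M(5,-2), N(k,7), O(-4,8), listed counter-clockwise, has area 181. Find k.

5

Write out the shoelace sum; only the two edges meeting at N involve k:
2·Area = [(5·7 − k·(-2)) + (k·8 − (-4)·7)] + 249
       = 10·k + 312 = 362
⇒ k = 5.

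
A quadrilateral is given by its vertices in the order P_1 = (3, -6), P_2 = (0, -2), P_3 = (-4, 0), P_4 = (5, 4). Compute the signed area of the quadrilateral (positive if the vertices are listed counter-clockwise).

Apply the surveyor's formula: 2A = Σ (x_i·y_{i+1} − x_{i+1}·y_i), indices taken mod 4.
Σ = (-6) + (-8) + (-16) + (-42) = -72
Signed area = Σ/2 = -36 (negative ⇒ clockwise traversal).

-36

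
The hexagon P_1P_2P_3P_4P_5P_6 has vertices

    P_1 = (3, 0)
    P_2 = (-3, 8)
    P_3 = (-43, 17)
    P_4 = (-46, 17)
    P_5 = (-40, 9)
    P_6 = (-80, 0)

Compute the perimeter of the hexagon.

|P_1P_2| = √((-6)² + (8)²) = √100 = 10
|P_2P_3| = √((-40)² + (9)²) = √1681 = 41
|P_3P_4| = √((-3)² + (0)²) = √9 = 3
|P_4P_5| = √((6)² + (-8)²) = √100 = 10
|P_5P_6| = √((-40)² + (-9)²) = √1681 = 41
|P_6P_1| = √((83)² + (0)²) = √6889 = 83
Perimeter = 10 + 41 + 3 + 10 + 41 + 83 = 188.

188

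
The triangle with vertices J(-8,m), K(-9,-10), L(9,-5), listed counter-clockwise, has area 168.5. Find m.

9

Write out the shoelace sum; only the two edges meeting at J involve m:
2·Area = [(9·m − (-8)·(-5)) + ((-8)·(-10) − (-9)·m)] + 135
       = 18·m + 175 = 337
⇒ m = 9.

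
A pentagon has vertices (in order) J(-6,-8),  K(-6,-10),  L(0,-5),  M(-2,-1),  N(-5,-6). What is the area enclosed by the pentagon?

21.5

Σ = (12) + (30) + (-10) + (7) + (4) = 43
Area = |Σ|/2 = 21.5.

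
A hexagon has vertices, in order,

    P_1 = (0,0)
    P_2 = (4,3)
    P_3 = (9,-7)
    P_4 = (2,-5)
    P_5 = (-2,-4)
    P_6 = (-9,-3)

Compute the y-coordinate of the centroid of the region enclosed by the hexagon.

Apply the surveyor's formula. First the cross-terms c_i = x_i·y_{i+1} − x_{i+1}·y_i:
  0, -55, -31, -18, -30, 0  ⇒  2A = -134, A = -67.
Then Σ (y_i + y_{i+1})·c_i = 964, so ȳ = 964 / (6·(-67)) = -482/201.

-482/201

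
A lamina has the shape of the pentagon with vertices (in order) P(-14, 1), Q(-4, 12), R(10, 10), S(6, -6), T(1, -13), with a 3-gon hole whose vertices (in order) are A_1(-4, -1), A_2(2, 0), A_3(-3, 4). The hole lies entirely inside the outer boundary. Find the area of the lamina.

334

Outer boundary:
Σ = (-164) + (-160) + (-120) + (-72) + (-181) = -697
Area = |Σ|/2 = 348.5.
Hole:
A_1→A_2: (-4)(0) − (2)(-1) = 2
A_2→A_3: (2)(4) − (-3)(0) = 8
A_3→A_1: (-3)(-1) − (-4)(4) = 19
Σ = 29
Area = |Σ|/2 = 14.5.
Net area = 348.5 − 14.5 = 334.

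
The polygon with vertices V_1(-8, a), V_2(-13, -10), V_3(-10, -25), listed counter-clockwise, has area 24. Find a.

The doubled signed area Σ (x_i y_{i+1} − x_{i+1} y_i) is linear in a.
With a=0 it equals 105; the coefficient of a is 3 (from the two edges through V_1).
So 3·a + 105 = 2·24 = 48 ⇒ a = -19.

-19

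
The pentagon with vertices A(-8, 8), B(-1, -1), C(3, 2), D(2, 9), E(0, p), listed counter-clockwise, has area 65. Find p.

9

The doubled signed area Σ (x_i y_{i+1} − x_{i+1} y_i) is linear in p.
With p=0 it equals 40; the coefficient of p is 10 (from the two edges through E).
So 10·p + 40 = 2·65 = 130 ⇒ p = 9.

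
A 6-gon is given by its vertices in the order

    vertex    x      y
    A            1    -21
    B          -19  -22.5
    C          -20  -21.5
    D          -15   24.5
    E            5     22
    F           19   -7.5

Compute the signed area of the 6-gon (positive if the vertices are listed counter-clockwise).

Cross-terms: -421.5, -41.5, -812.5, -452.5, -455.5, -391.5  ⇒  Σ = -2575
Signed area = Σ/2 = -1287.5 (negative ⇒ clockwise traversal).

-1287.5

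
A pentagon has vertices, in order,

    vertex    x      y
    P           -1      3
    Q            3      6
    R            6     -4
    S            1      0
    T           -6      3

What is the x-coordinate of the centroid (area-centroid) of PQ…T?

344/213

Apply Gauss's area formula. First the cross-terms c_i = x_i·y_{i+1} − x_{i+1}·y_i:
  -15, -48, 4, 3, -15  ⇒  2A = -71, A = -35.5.
Then Σ (x_i + x_{i+1})·c_i = -344, so x̄ = -344 / (6·(-35.5)) = 344/213.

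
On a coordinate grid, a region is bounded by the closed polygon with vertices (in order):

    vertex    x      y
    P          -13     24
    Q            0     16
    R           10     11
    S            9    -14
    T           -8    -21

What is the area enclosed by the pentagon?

686.5

Apply Gauss's area formula: 2A = Σ (x_i·y_{i+1} − x_{i+1}·y_i), indices taken mod 5.
Σ = (-208) + (-160) + (-239) + (-301) + (-465) = -1373
Area = |Σ|/2 = 686.5.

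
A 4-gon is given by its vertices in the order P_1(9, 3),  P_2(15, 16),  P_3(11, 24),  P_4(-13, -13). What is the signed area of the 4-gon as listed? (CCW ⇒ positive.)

265

Apply the shoelace formula: 2A = Σ (x_i·y_{i+1} − x_{i+1}·y_i), indices taken mod 4.
Σ = (99) + (184) + (169) + (78) = 530
Signed area = Σ/2 = 265 (positive ⇒ counter-clockwise traversal).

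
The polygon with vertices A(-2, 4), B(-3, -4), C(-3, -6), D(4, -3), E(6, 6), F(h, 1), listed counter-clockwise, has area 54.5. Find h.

0

Write out the shoelace sum; only the two edges meeting at F involve h:
2·Area = [(6·1 − h·6) + (h·4 − (-2)·1)] + 101
       = -2·h + 109 = 109
⇒ h = 0.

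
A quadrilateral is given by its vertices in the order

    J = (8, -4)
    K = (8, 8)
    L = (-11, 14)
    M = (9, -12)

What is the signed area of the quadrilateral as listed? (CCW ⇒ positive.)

181

Apply the shoelace formula: 2A = Σ (x_i·y_{i+1} − x_{i+1}·y_i), indices taken mod 4.
Σ = (96) + (200) + (6) + (60) = 362
Signed area = Σ/2 = 181 (positive ⇒ counter-clockwise traversal).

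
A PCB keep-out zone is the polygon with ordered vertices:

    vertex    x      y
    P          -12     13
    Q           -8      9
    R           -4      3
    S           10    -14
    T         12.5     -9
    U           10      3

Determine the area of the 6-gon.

Apply the surveyor's formula: 2A = Σ (x_i·y_{i+1} − x_{i+1}·y_i), indices taken mod 6.
P→Q: (-12)(9) − (-8)(13) = -4
Q→R: (-8)(3) − (-4)(9) = 12
R→S: (-4)(-14) − (10)(3) = 26
S→T: (10)(-9) − (12.5)(-14) = 85
T→U: (12.5)(3) − (10)(-9) = 127.5
U→P: (10)(13) − (-12)(3) = 166
Σ = 412.5
Area = |Σ|/2 = 206.25.

206.25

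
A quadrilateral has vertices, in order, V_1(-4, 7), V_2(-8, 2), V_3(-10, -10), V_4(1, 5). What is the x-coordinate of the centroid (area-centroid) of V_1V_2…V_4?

-233/45

Apply Gauss's area formula. First the cross-terms c_i = x_i·y_{i+1} − x_{i+1}·y_i:
  48, 100, -40, 27  ⇒  2A = 135, A = 67.5.
Then Σ (x_i + x_{i+1})·c_i = -2097, so x̄ = -2097 / (6·67.5) = -233/45.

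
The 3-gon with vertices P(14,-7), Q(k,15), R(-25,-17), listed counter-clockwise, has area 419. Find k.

Write out the shoelace sum; only the two edges meeting at Q involve k:
2·Area = [(14·15 − k·(-7)) + (k·(-17) − (-25)·15)] + 413
       = -10·k + 998 = 838
⇒ k = 16.

16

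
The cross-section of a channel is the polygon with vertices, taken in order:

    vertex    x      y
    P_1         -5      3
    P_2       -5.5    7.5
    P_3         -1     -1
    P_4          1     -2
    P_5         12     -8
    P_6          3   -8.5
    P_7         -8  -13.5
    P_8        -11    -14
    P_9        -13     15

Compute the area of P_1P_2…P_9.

261.5

Apply Gauss's area formula: 2A = Σ (x_i·y_{i+1} − x_{i+1}·y_i), indices taken mod 9.
P_1→P_2: (-5)(7.5) − (-5.5)(3) = -21
P_2→P_3: (-5.5)(-1) − (-1)(7.5) = 13
P_3→P_4: (-1)(-2) − (1)(-1) = 3
P_4→P_5: (1)(-8) − (12)(-2) = 16
P_5→P_6: (12)(-8.5) − (3)(-8) = -78
P_6→P_7: (3)(-13.5) − (-8)(-8.5) = -108.5
P_7→P_8: (-8)(-14) − (-11)(-13.5) = -36.5
P_8→P_9: (-11)(15) − (-13)(-14) = -347
P_9→P_1: (-13)(3) − (-5)(15) = 36
Σ = -523
Area = |Σ|/2 = 261.5.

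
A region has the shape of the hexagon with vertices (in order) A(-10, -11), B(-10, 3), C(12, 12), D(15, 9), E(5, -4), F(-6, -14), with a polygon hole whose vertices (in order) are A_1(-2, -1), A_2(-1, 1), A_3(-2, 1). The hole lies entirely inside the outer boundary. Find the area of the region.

Outer boundary:
Cross-terms: -140, -156, -72, -105, -94, -74  ⇒  Σ = -641
Area = |Σ|/2 = 320.5.
Hole:
Apply the shoelace formula: 2A = Σ (x_i·y_{i+1} − x_{i+1}·y_i), indices taken mod 3.
A_1→A_2: (-2)(1) − (-1)(-1) = -3
A_2→A_3: (-1)(1) − (-2)(1) = 1
A_3→A_1: (-2)(-1) − (-2)(1) = 4
Σ = 2
Area = |Σ|/2 = 1.
Net area = 320.5 − 1 = 319.5.

319.5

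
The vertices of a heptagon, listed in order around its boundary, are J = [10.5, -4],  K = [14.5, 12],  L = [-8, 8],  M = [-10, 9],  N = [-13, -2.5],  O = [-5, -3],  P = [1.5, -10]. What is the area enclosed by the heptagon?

Apply the shoelace (surveyor's) formula: 2A = Σ (x_i·y_{i+1} − x_{i+1}·y_i), indices taken mod 7.
Σ = (184) + (212) + (8) + (142) + (26.5) + (54.5) + (99) = 726
Area = |Σ|/2 = 363.

363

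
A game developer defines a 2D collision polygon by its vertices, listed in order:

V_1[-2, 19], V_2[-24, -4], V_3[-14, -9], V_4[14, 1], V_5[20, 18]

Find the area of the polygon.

692

Apply the shoelace formula: 2A = Σ (x_i·y_{i+1} − x_{i+1}·y_i), indices taken mod 5.
V_1→V_2: (-2)(-4) − (-24)(19) = 464
V_2→V_3: (-24)(-9) − (-14)(-4) = 160
V_3→V_4: (-14)(1) − (14)(-9) = 112
V_4→V_5: (14)(18) − (20)(1) = 232
V_5→V_1: (20)(19) − (-2)(18) = 416
Σ = 1384
Area = |Σ|/2 = 692.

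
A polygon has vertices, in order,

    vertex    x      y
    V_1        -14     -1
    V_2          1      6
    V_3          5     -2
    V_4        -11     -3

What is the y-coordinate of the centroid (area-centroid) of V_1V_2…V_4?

Apply Gauss's area formula. First the cross-terms c_i = x_i·y_{i+1} − x_{i+1}·y_i:
  -83, -32, -37, -31  ⇒  2A = -183, A = -91.5.
Then Σ (y_i + y_{i+1})·c_i = -234, so ȳ = -234 / (6·(-91.5)) = 26/61.

26/61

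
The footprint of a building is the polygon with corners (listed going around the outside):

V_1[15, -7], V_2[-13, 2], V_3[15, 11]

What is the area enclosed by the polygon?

Cross-terms: -61, -173, -270  ⇒  Σ = -504
Area = |Σ|/2 = 252.

252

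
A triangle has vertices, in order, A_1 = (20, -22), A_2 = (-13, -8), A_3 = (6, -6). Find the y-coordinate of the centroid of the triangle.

Apply Gauss's area formula. First the cross-terms c_i = x_i·y_{i+1} − x_{i+1}·y_i:
  -446, 126, -12  ⇒  2A = -332, A = -166.
Then Σ (y_i + y_{i+1})·c_i = 11952, so ȳ = 11952 / (6·(-166)) = -12.

-12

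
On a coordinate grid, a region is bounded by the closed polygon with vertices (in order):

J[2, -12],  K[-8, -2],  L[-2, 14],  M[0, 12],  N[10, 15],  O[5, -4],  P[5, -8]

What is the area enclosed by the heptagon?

Σ = (-100) + (-116) + (-24) + (-120) + (-115) + (-20) + (-44) = -539
Area = |Σ|/2 = 269.5.

269.5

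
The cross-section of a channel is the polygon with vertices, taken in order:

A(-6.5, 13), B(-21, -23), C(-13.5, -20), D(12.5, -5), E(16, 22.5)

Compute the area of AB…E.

Apply the surveyor's formula: 2A = Σ (x_i·y_{i+1} − x_{i+1}·y_i), indices taken mod 5.
Σ = (422.5) + (109.5) + (317.5) + (361.25) + (354.25) = 1565
Area = |Σ|/2 = 782.5.

782.5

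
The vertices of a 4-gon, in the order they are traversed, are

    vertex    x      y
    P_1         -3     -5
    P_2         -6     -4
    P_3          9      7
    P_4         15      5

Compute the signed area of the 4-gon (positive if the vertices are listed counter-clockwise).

Cross-terms: -18, -6, -60, -60  ⇒  Σ = -144
Signed area = Σ/2 = -72 (negative ⇒ clockwise traversal).

-72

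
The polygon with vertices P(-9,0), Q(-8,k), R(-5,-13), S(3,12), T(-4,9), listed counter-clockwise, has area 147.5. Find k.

-14

Write out the shoelace sum; only the two edges meeting at Q involve k:
2·Area = [((-9)·k − (-8)·0) + ((-8)·(-13) − (-5)·k)] + 135
       = -4·k + 239 = 295
⇒ k = -14.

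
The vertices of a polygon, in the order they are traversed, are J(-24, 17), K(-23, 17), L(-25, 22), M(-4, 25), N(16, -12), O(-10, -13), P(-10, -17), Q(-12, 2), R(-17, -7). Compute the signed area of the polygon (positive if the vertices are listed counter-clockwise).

Apply the shoelace formula: 2A = Σ (x_i·y_{i+1} − x_{i+1}·y_i), indices taken mod 9.
Cross-terms: -17, -81, -537, -352, -328, 40, -224, 118, -457  ⇒  Σ = -1838
Signed area = Σ/2 = -919 (negative ⇒ clockwise traversal).

-919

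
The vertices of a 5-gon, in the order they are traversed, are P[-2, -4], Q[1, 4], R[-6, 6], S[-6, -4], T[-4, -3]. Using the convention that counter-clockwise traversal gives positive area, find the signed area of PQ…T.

49

Σ = (-4) + (30) + (60) + (2) + (10) = 98
Signed area = Σ/2 = 49 (positive ⇒ counter-clockwise traversal).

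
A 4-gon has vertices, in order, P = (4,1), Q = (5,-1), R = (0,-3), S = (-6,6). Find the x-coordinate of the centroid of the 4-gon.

Apply Gauss's area formula. First the cross-terms c_i = x_i·y_{i+1} − x_{i+1}·y_i:
  -9, -15, -18, -30  ⇒  2A = -72, A = -36.
Then Σ (x_i + x_{i+1})·c_i = 12, so x̄ = 12 / (6·(-36)) = -1/18.

-1/18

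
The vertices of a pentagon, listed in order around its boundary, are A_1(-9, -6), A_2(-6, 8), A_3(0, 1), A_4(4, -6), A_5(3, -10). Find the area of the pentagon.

Apply the surveyor's formula: 2A = Σ (x_i·y_{i+1} − x_{i+1}·y_i), indices taken mod 5.
A_1→A_2: (-9)(8) − (-6)(-6) = -108
A_2→A_3: (-6)(1) − (0)(8) = -6
A_3→A_4: (0)(-6) − (4)(1) = -4
A_4→A_5: (4)(-10) − (3)(-6) = -22
A_5→A_1: (3)(-6) − (-9)(-10) = -108
Σ = -248
Area = |Σ|/2 = 124.

124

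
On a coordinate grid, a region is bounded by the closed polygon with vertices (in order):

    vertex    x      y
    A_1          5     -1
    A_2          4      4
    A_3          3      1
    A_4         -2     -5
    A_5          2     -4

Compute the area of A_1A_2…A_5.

Apply the shoelace formula: 2A = Σ (x_i·y_{i+1} − x_{i+1}·y_i), indices taken mod 5.
Cross-terms: 24, -8, -13, 18, 18  ⇒  Σ = 39
Area = |Σ|/2 = 19.5.

19.5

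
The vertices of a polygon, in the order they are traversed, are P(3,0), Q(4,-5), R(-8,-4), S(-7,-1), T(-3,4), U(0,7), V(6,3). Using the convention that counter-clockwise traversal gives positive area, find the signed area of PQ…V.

-97

Apply the surveyor's formula: 2A = Σ (x_i·y_{i+1} − x_{i+1}·y_i), indices taken mod 7.
P→Q: (3)(-5) − (4)(0) = -15
Q→R: (4)(-4) − (-8)(-5) = -56
R→S: (-8)(-1) − (-7)(-4) = -20
S→T: (-7)(4) − (-3)(-1) = -31
T→U: (-3)(7) − (0)(4) = -21
U→V: (0)(3) − (6)(7) = -42
V→P: (6)(0) − (3)(3) = -9
Σ = -194
Signed area = Σ/2 = -97 (negative ⇒ clockwise traversal).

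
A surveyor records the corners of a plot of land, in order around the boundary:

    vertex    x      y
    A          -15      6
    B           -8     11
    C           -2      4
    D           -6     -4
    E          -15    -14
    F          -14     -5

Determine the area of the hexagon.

175.5

Apply the surveyor's formula: 2A = Σ (x_i·y_{i+1} − x_{i+1}·y_i), indices taken mod 6.
A→B: (-15)(11) − (-8)(6) = -117
B→C: (-8)(4) − (-2)(11) = -10
C→D: (-2)(-4) − (-6)(4) = 32
D→E: (-6)(-14) − (-15)(-4) = 24
E→F: (-15)(-5) − (-14)(-14) = -121
F→A: (-14)(6) − (-15)(-5) = -159
Σ = -351
Area = |Σ|/2 = 175.5.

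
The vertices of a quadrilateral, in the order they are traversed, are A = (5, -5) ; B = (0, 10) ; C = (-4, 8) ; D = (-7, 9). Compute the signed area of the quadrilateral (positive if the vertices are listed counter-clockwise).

50

A→B: (5)(10) − (0)(-5) = 50
B→C: (0)(8) − (-4)(10) = 40
C→D: (-4)(9) − (-7)(8) = 20
D→A: (-7)(-5) − (5)(9) = -10
Σ = 100
Signed area = Σ/2 = 50 (positive ⇒ counter-clockwise traversal).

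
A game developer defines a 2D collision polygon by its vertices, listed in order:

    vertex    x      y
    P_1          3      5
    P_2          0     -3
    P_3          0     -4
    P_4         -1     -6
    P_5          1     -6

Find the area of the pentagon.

11

P_1→P_2: (3)(-3) − (0)(5) = -9
P_2→P_3: (0)(-4) − (0)(-3) = 0
P_3→P_4: (0)(-6) − (-1)(-4) = -4
P_4→P_5: (-1)(-6) − (1)(-6) = 12
P_5→P_1: (1)(5) − (3)(-6) = 23
Σ = 22
Area = |Σ|/2 = 11.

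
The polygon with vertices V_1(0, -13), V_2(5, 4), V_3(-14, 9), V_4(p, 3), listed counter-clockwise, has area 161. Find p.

-9

The doubled signed area Σ (x_i y_{i+1} − x_{i+1} y_i) is linear in p.
With p=0 it equals 124; the coefficient of p is -22 (from the two edges through V_4).
So -22·p + 124 = 2·161 = 322 ⇒ p = -9.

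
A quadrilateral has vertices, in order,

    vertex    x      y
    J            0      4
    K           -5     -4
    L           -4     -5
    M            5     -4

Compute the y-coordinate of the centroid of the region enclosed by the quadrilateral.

Apply the shoelace formula. First the cross-terms c_i = x_i·y_{i+1} − x_{i+1}·y_i:
  20, 9, 41, 20  ⇒  2A = 90, A = 45.
Then Σ (y_i + y_{i+1})·c_i = -450, so ȳ = -450 / (6·45) = -5/3.

-5/3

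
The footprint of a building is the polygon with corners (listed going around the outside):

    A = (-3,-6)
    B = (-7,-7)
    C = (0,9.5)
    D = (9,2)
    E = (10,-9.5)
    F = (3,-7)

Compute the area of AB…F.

179.5

Σ = (-21) + (-66.5) + (-85.5) + (-105.5) + (-41.5) + (-39) = -359
Area = |Σ|/2 = 179.5.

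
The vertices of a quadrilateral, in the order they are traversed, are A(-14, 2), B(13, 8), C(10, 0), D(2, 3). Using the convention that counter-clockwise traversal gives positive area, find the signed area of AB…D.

Apply Gauss's area formula: 2A = Σ (x_i·y_{i+1} − x_{i+1}·y_i), indices taken mod 4.
Σ = (-138) + (-80) + (30) + (46) = -142
Signed area = Σ/2 = -71 (negative ⇒ clockwise traversal).

-71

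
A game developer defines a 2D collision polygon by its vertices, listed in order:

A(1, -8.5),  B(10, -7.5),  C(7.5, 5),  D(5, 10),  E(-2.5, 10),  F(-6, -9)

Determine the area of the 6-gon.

Σ = (77.5) + (106.25) + (50) + (75) + (82.5) + (60) = 451.25
Area = |Σ|/2 = 225.625.

225.625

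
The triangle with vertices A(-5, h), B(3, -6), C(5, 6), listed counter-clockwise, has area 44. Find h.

-10

The doubled signed area Σ (x_i y_{i+1} − x_{i+1} y_i) is linear in h.
With h=0 it equals 108; the coefficient of h is 2 (from the two edges through A).
So 2·h + 108 = 2·44 = 88 ⇒ h = -10.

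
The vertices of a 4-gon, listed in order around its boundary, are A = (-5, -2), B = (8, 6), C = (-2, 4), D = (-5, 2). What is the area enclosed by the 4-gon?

33

Cross-terms: -14, 44, 16, 20  ⇒  Σ = 66
Area = |Σ|/2 = 33.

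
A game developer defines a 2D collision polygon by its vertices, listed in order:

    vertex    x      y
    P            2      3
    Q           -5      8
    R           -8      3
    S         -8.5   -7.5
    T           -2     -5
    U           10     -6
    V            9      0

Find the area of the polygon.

168

Σ = (31) + (49) + (85.5) + (27.5) + (62) + (54) + (27) = 336
Area = |Σ|/2 = 168.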